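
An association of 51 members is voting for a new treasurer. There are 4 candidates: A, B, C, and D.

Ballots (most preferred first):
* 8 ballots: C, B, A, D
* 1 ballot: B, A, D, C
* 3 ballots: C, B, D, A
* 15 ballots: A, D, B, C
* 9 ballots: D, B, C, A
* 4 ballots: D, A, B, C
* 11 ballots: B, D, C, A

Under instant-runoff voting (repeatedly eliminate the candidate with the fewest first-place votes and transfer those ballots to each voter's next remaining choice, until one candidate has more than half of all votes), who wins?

Round 1: A 15, B 12, C 11, D 13. C eliminated.
Round 2: A 15, B 23, D 13. D eliminated.
Round 3: A 19, B 32. B has a majority (≥26).

B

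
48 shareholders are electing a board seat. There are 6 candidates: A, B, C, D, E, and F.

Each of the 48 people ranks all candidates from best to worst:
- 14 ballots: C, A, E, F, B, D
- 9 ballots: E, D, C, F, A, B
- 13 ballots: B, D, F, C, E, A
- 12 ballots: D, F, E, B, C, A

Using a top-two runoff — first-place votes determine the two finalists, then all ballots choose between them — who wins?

B

Round 1 first-place votes: A 0, B 13, C 14, D 12, E 9, F 0. C and B advance.
Runoff: C is ranked above B on 23 ballots, B above C on 25.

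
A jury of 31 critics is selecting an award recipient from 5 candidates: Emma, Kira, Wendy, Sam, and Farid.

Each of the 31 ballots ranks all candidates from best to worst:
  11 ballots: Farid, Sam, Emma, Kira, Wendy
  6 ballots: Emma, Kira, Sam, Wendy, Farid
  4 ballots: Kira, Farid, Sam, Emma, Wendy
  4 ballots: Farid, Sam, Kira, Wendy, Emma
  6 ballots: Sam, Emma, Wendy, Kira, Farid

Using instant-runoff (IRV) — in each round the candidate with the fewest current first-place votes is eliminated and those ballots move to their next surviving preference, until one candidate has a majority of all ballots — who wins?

Farid

Round 1: Emma 6, Kira 4, Wendy 0, Sam 6, Farid 15. Wendy eliminated.
Round 2: Emma 6, Kira 4, Sam 6, Farid 15. Kira eliminated.
Round 3: Emma 6, Sam 6, Farid 19. Farid has a majority (≥16).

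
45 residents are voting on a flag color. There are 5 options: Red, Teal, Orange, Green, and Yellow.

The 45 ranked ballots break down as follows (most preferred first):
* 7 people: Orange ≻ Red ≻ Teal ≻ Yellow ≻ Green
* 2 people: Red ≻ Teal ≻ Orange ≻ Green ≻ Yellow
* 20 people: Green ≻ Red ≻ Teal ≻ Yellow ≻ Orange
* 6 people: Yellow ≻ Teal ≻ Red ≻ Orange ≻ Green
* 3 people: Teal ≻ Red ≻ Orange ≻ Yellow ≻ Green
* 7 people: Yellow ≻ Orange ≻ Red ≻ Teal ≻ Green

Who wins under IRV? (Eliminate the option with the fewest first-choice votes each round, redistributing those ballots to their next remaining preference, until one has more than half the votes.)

Round 1: Red 2, Teal 3, Orange 7, Green 20, Yellow 13. Red eliminated.
Round 2: Teal 5, Orange 7, Green 20, Yellow 13. Teal eliminated.
Round 3: Orange 12, Green 20, Yellow 13. Orange eliminated.
Round 4: Green 22, Yellow 23. Yellow has a majority (≥23).

Yellow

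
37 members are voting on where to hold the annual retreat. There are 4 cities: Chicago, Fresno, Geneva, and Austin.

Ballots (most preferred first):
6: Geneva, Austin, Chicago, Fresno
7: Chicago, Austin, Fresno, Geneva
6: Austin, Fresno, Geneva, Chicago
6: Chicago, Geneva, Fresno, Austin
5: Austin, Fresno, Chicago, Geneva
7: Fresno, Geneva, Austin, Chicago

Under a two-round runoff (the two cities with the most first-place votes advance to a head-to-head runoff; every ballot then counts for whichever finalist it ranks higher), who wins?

Austin

Round 1 first-place votes: Chicago 13, Fresno 7, Geneva 6, Austin 11. Chicago and Austin advance.
Runoff: Chicago is ranked above Austin on 13 ballots, Austin above Chicago on 24.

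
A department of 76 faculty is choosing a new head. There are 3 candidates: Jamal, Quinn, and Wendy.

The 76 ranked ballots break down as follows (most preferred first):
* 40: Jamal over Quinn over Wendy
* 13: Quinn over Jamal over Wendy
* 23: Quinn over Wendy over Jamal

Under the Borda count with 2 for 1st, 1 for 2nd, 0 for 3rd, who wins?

Jamal: 40×2 + 13×1 + 23×0 = 93
Quinn: 40×1 + 13×2 + 23×2 = 112
Wendy: 40×0 + 13×0 + 23×1 = 23

Quinn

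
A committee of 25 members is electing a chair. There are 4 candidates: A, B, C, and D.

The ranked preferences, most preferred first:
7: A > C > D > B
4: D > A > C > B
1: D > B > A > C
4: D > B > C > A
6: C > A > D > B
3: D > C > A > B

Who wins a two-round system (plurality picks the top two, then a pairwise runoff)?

A

Round 1 first-place votes: A 7, B 0, C 6, D 12. D and A advance.
Runoff: D is ranked above A on 12 ballots, A above D on 13.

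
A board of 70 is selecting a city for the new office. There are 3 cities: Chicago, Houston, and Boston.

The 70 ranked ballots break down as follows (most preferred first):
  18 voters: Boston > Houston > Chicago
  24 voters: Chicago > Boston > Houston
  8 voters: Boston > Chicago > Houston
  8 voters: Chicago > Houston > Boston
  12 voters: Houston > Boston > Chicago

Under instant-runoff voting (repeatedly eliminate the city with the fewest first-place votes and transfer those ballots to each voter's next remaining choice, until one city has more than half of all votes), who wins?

Round 1: Chicago 32, Houston 12, Boston 26. Houston eliminated.
Round 2: Chicago 32, Boston 38. Boston has a majority (≥36).

Boston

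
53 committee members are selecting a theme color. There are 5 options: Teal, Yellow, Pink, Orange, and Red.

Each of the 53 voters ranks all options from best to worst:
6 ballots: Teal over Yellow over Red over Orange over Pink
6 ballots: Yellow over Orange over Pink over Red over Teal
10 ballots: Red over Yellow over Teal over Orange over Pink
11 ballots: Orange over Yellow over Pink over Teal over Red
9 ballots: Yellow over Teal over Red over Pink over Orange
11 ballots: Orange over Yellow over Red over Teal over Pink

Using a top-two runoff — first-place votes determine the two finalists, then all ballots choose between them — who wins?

Round 1 first-place votes: Teal 6, Yellow 15, Pink 0, Orange 22, Red 10. Orange and Yellow advance.
Runoff: Orange is ranked above Yellow on 22 ballots, Yellow above Orange on 31.

Yellow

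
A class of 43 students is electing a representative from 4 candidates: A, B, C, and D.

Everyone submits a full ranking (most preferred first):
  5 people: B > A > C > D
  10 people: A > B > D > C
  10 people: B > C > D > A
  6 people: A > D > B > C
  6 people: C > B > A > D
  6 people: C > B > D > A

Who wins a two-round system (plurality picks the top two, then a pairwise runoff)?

Round 1 first-place votes: A 16, B 15, C 12, D 0. A and B advance.
Runoff: A is ranked above B on 16 ballots, B above A on 27.

B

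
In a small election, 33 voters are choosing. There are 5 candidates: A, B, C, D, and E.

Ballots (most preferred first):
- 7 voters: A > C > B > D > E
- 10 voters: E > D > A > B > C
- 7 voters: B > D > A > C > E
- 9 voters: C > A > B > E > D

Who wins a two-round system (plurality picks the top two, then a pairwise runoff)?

Round 1 first-place votes: A 7, B 7, C 9, D 0, E 10. E and C advance.
Runoff: E is ranked above C on 10 ballots, C above E on 23.

C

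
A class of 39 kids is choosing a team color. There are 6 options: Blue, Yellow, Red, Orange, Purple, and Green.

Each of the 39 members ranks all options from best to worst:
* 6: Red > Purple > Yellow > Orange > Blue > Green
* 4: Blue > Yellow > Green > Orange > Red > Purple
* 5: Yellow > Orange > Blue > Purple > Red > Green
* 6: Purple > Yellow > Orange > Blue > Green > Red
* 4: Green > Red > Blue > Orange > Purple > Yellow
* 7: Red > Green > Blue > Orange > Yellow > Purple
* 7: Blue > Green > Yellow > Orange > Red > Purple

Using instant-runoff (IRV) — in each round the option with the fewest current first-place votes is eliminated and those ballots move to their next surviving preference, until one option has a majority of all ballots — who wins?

Blue

Round 1: Blue 11, Yellow 5, Red 13, Orange 0, Purple 6, Green 4. Orange eliminated.
Round 2: Blue 11, Yellow 5, Red 13, Purple 6, Green 4. Green eliminated.
Round 3: Blue 11, Yellow 5, Red 17, Purple 6. Yellow eliminated.
Round 4: Blue 16, Red 17, Purple 6. Purple eliminated.
Round 5: Blue 22, Red 17. Blue has a majority (≥20).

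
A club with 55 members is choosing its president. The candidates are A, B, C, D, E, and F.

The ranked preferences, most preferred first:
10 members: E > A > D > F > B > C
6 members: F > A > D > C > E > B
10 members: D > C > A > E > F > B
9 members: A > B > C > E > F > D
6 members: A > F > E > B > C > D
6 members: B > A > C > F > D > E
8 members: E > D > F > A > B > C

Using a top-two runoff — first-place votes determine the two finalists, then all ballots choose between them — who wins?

A

Round 1 first-place votes: A 15, B 6, C 0, D 10, E 18, F 6. E and A advance.
Runoff: E is ranked above A on 18 ballots, A above E on 37.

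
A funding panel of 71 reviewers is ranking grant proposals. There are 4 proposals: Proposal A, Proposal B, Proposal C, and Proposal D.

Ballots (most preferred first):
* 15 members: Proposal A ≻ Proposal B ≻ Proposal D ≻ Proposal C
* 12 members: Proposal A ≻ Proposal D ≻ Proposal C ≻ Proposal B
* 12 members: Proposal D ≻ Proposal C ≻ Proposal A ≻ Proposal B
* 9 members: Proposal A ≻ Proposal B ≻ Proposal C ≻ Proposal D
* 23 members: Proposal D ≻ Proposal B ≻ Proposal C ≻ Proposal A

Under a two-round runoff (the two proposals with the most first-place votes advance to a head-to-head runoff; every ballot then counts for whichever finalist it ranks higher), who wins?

Round 1 first-place votes: Proposal A 36, Proposal B 0, Proposal C 0, Proposal D 35. Proposal A and Proposal D advance.
Runoff: Proposal A is ranked above Proposal D on 36 ballots, Proposal D above Proposal A on 35.

Proposal A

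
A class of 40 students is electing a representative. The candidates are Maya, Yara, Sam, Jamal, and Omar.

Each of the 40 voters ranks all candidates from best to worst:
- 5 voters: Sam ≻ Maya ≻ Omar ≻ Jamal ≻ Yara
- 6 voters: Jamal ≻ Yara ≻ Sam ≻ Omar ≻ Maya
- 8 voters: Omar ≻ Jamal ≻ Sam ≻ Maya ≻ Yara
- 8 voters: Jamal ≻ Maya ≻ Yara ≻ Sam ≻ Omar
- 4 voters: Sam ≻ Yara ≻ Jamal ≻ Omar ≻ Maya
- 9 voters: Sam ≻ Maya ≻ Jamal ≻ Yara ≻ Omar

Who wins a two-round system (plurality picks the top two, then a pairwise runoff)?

Round 1 first-place votes: Maya 0, Yara 0, Sam 18, Jamal 14, Omar 8. Sam and Jamal advance.
Runoff: Sam is ranked above Jamal on 18 ballots, Jamal above Sam on 22.

Jamal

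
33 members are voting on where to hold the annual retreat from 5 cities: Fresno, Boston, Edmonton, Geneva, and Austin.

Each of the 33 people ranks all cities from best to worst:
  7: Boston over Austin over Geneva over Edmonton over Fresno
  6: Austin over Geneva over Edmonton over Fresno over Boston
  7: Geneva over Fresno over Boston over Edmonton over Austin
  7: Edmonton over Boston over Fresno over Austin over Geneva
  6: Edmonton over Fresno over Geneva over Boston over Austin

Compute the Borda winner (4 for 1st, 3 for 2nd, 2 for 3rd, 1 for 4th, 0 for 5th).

Fresno: 7×0 + 6×1 + 7×3 + 7×2 + 6×3 = 59
Boston: 7×4 + 6×0 + 7×2 + 7×3 + 6×1 = 69
Edmonton: 7×1 + 6×2 + 7×1 + 7×4 + 6×4 = 78
Geneva: 7×2 + 6×3 + 7×4 + 7×0 + 6×2 = 72
Austin: 7×3 + 6×4 + 7×0 + 7×1 + 6×0 = 52

Edmonton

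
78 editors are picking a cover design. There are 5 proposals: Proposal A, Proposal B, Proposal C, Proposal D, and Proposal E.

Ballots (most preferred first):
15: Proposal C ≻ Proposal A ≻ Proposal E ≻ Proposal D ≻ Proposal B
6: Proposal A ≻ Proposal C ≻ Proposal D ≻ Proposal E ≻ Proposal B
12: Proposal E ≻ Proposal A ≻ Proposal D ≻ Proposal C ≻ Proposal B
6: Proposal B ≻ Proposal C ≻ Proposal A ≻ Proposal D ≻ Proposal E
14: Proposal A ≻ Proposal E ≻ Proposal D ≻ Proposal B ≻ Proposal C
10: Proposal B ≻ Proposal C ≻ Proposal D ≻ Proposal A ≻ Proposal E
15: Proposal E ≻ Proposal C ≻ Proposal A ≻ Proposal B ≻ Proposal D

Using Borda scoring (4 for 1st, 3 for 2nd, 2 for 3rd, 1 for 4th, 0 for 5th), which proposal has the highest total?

Proposal A: 15×3 + 6×4 + 12×3 + 6×2 + 14×4 + 10×1 + 15×2 = 213
Proposal B: 15×0 + 6×0 + 12×0 + 6×4 + 14×1 + 10×4 + 15×1 = 93
Proposal C: 15×4 + 6×3 + 12×1 + 6×3 + 14×0 + 10×3 + 15×3 = 183
Proposal D: 15×1 + 6×2 + 12×2 + 6×1 + 14×2 + 10×2 + 15×0 = 105
Proposal E: 15×2 + 6×1 + 12×4 + 6×0 + 14×3 + 10×0 + 15×4 = 186

Proposal A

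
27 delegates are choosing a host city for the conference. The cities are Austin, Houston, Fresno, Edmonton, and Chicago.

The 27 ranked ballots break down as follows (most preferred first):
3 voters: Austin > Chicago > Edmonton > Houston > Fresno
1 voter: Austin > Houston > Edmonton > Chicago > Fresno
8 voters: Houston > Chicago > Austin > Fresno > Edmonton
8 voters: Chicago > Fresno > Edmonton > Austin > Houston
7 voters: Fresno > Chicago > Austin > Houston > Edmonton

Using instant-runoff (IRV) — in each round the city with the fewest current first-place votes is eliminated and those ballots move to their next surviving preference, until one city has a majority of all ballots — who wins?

Round 1: Austin 4, Houston 8, Fresno 7, Edmonton 0, Chicago 8. Edmonton eliminated.
Round 2: Austin 4, Houston 8, Fresno 7, Chicago 8. Austin eliminated.
Round 3: Houston 9, Fresno 7, Chicago 11. Fresno eliminated.
Round 4: Houston 9, Chicago 18. Chicago has a majority (≥14).

Chicago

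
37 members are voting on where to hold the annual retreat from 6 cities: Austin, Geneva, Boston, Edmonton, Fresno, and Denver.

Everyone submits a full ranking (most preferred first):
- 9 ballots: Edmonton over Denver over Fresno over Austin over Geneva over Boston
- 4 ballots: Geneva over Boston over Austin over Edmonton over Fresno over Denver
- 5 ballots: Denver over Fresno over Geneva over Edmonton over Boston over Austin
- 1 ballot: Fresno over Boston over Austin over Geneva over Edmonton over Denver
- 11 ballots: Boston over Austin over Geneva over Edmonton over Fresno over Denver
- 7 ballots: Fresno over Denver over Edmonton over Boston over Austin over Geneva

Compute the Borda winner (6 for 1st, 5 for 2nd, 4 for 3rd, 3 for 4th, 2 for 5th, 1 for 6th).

Edmonton

Austin: 9×3 + 4×4 + 5×1 + 1×4 + 11×5 + 7×2 = 121
Geneva: 9×2 + 4×6 + 5×4 + 1×3 + 11×4 + 7×1 = 116
Boston: 9×1 + 4×5 + 5×2 + 1×5 + 11×6 + 7×3 = 131
Edmonton: 9×6 + 4×3 + 5×3 + 1×2 + 11×3 + 7×4 = 144
Fresno: 9×4 + 4×2 + 5×5 + 1×6 + 11×2 + 7×6 = 139
Denver: 9×5 + 4×1 + 5×6 + 1×1 + 11×1 + 7×5 = 126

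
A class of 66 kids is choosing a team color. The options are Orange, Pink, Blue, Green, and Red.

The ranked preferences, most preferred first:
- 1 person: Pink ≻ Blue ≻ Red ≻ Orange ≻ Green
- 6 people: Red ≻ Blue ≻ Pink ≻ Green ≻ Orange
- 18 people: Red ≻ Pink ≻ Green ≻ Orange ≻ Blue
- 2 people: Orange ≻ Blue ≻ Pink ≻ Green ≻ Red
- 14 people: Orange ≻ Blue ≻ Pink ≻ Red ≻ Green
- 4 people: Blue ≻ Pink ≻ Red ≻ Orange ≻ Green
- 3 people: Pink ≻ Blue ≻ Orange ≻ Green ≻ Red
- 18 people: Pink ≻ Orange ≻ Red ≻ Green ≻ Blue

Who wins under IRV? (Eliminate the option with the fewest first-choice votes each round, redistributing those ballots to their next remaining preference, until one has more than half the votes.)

Pink

Round 1: Orange 16, Pink 22, Blue 4, Green 0, Red 24. Green eliminated.
Round 2: Orange 16, Pink 22, Blue 4, Red 24. Blue eliminated.
Round 3: Orange 16, Pink 26, Red 24. Orange eliminated.
Round 4: Pink 42, Red 24. Pink has a majority (≥34).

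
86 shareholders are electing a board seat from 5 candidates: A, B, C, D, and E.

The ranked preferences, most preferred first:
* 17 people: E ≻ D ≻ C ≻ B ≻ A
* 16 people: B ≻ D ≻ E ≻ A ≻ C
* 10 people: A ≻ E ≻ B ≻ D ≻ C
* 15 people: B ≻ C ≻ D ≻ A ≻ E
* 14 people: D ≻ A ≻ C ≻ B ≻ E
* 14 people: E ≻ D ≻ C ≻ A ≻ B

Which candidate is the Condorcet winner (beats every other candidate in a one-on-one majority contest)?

D

D vs A: 76–10
D vs B: 45–41
D vs C: 71–15
D vs E: 45–41
D beats every other candidate.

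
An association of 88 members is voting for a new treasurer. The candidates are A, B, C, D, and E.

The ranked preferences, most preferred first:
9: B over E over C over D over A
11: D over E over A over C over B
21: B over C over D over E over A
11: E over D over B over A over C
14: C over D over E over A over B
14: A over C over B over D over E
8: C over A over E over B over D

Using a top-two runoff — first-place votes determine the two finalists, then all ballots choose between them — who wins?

C

Round 1 first-place votes: A 14, B 30, C 22, D 11, E 11. B and C advance.
Runoff: B is ranked above C on 41 ballots, C above B on 47.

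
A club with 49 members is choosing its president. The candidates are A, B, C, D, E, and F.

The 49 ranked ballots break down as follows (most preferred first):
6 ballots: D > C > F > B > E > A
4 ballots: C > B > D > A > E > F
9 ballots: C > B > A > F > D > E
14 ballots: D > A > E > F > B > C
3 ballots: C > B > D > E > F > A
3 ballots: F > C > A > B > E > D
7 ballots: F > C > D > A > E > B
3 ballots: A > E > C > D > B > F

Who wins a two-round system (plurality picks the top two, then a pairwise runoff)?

C

Round 1 first-place votes: A 3, B 0, C 16, D 20, E 0, F 10. D and C advance.
Runoff: D is ranked above C on 20 ballots, C above D on 29.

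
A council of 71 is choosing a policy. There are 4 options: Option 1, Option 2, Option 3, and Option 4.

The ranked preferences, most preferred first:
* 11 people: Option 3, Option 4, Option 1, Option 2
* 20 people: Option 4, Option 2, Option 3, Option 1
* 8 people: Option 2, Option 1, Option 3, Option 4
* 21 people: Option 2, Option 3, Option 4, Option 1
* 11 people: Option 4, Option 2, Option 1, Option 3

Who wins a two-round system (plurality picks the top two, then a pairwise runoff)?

Option 4

Round 1 first-place votes: Option 1 0, Option 2 29, Option 3 11, Option 4 31. Option 4 and Option 2 advance.
Runoff: Option 4 is ranked above Option 2 on 42 ballots, Option 2 above Option 4 on 29.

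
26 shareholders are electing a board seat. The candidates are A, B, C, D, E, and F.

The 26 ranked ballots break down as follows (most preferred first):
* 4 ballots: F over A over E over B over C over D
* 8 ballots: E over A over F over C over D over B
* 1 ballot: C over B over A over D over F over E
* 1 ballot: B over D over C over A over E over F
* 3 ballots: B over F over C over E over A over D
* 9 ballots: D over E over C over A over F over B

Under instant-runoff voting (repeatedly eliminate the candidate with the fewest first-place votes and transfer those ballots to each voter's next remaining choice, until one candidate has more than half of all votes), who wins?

E

Round 1: A 0, B 4, C 1, D 9, E 8, F 4. A eliminated.
Round 2: B 4, C 1, D 9, E 8, F 4. C eliminated.
Round 3: B 5, D 9, E 8, F 4. F eliminated.
Round 4: B 5, D 9, E 12. B eliminated.
Round 5: D 11, E 15. E has a majority (≥14).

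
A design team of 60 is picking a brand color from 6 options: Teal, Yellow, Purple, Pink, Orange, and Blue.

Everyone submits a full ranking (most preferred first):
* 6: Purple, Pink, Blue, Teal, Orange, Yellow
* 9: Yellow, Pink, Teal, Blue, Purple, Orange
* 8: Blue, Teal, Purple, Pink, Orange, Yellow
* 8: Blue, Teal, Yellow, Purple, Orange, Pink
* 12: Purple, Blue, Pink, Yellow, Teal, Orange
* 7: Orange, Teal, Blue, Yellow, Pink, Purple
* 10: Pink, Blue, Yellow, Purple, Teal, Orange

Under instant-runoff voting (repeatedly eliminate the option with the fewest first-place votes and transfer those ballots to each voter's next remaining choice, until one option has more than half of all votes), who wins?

Blue

Round 1: Teal 0, Yellow 9, Purple 18, Pink 10, Orange 7, Blue 16. Teal eliminated.
Round 2: Yellow 9, Purple 18, Pink 10, Orange 7, Blue 16. Orange eliminated.
Round 3: Yellow 9, Purple 18, Pink 10, Blue 23. Yellow eliminated.
Round 4: Purple 18, Pink 19, Blue 23. Purple eliminated.
Round 5: Pink 25, Blue 35. Blue has a majority (≥31).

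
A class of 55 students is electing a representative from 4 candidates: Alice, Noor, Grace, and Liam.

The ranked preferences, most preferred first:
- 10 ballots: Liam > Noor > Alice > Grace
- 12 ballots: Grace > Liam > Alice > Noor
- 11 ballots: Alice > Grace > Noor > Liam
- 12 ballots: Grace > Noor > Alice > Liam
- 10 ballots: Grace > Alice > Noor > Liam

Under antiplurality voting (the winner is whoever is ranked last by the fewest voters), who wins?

Alice

Last-place votes: Alice 0, Noor 12, Grace 10, Liam 33.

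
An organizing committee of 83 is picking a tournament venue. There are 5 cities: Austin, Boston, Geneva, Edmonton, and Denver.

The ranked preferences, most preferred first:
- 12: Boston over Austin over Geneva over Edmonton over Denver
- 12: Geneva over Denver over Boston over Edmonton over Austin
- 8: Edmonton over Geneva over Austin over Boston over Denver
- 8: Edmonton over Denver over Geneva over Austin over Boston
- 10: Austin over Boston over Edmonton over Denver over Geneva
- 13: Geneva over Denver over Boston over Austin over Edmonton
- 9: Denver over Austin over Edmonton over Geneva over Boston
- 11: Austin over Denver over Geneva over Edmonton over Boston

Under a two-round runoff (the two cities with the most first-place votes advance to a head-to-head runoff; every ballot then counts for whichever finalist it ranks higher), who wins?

Round 1 first-place votes: Austin 21, Boston 12, Geneva 25, Edmonton 16, Denver 9. Geneva and Austin advance.
Runoff: Geneva is ranked above Austin on 41 ballots, Austin above Geneva on 42.

Austin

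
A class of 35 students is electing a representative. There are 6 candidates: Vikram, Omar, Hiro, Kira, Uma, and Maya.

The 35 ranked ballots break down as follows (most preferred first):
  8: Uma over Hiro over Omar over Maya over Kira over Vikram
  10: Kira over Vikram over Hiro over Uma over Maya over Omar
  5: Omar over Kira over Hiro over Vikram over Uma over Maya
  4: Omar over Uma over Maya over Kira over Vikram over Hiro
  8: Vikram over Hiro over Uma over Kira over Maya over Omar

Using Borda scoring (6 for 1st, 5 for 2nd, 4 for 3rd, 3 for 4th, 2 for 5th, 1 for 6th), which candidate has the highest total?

Vikram: 8×1 + 10×5 + 5×3 + 4×2 + 8×6 = 129
Omar: 8×4 + 10×1 + 5×6 + 4×6 + 8×1 = 104
Hiro: 8×5 + 10×4 + 5×4 + 4×1 + 8×5 = 144
Kira: 8×2 + 10×6 + 5×5 + 4×3 + 8×3 = 137
Uma: 8×6 + 10×3 + 5×2 + 4×5 + 8×4 = 140
Maya: 8×3 + 10×2 + 5×1 + 4×4 + 8×2 = 81

Hiro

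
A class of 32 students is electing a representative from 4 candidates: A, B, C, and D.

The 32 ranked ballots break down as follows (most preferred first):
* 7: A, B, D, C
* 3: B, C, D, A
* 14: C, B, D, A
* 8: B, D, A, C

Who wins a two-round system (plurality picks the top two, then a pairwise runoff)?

B

Round 1 first-place votes: A 7, B 11, C 14, D 0. C and B advance.
Runoff: C is ranked above B on 14 ballots, B above C on 18.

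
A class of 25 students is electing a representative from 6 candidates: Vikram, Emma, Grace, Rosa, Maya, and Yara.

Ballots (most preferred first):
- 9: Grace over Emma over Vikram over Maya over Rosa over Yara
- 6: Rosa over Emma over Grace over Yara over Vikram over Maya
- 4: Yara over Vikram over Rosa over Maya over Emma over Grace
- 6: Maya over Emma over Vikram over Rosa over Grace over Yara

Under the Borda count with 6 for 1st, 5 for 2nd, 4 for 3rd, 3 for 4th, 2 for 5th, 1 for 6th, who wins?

Vikram: 9×4 + 6×2 + 4×5 + 6×4 = 92
Emma: 9×5 + 6×5 + 4×2 + 6×5 = 113
Grace: 9×6 + 6×4 + 4×1 + 6×2 = 94
Rosa: 9×2 + 6×6 + 4×4 + 6×3 = 88
Maya: 9×3 + 6×1 + 4×3 + 6×6 = 81
Yara: 9×1 + 6×3 + 4×6 + 6×1 = 57

Emma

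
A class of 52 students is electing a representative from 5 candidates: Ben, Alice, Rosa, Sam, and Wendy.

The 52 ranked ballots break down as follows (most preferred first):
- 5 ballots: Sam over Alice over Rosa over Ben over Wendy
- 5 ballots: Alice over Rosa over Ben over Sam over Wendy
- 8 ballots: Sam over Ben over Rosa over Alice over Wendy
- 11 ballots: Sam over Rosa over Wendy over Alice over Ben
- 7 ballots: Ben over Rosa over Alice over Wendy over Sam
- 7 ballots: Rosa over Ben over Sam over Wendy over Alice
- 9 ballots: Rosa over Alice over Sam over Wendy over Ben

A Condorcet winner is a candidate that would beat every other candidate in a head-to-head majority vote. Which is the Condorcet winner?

Rosa

Rosa vs Ben: 37–15
Rosa vs Alice: 42–10
Rosa vs Sam: 28–24
Rosa vs Wendy: 52–0
Rosa beats every other candidate.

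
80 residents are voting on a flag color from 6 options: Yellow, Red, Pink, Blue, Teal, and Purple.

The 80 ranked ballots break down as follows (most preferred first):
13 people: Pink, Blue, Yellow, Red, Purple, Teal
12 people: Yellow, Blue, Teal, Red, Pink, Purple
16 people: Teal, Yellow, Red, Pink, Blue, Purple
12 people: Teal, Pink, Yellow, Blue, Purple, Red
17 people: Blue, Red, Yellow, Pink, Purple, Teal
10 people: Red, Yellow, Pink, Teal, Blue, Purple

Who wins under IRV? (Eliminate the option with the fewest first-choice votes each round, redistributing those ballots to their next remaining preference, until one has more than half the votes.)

Round 1: Yellow 12, Red 10, Pink 13, Blue 17, Teal 28, Purple 0. Purple eliminated.
Round 2: Yellow 12, Red 10, Pink 13, Blue 17, Teal 28. Red eliminated.
Round 3: Yellow 22, Pink 13, Blue 17, Teal 28. Pink eliminated.
Round 4: Yellow 22, Blue 30, Teal 28. Yellow eliminated.
Round 5: Blue 42, Teal 38. Blue has a majority (≥41).

Blue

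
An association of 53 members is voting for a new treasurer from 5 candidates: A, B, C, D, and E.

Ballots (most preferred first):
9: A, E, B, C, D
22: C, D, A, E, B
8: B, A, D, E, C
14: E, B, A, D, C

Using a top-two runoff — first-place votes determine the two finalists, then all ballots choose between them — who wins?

E

Round 1 first-place votes: A 9, B 8, C 22, D 0, E 14. C and E advance.
Runoff: C is ranked above E on 22 ballots, E above C on 31.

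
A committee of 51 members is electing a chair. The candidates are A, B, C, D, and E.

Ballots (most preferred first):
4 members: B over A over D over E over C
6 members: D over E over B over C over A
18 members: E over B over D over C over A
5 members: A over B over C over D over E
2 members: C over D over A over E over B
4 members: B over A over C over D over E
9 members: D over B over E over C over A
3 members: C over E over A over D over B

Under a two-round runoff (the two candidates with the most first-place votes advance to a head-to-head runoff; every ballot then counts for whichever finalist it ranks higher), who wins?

Round 1 first-place votes: A 5, B 8, C 5, D 15, E 18. E and D advance.
Runoff: E is ranked above D on 21 ballots, D above E on 30.

D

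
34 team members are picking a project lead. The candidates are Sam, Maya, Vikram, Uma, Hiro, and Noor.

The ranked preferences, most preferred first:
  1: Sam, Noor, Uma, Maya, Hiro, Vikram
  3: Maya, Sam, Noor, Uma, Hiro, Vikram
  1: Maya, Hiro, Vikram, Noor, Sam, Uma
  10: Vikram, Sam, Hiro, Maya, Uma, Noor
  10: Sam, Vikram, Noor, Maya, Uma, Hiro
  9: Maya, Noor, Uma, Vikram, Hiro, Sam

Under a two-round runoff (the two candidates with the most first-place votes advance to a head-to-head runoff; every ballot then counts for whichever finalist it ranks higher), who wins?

Sam

Round 1 first-place votes: Sam 11, Maya 13, Vikram 10, Uma 0, Hiro 0, Noor 0. Maya and Sam advance.
Runoff: Maya is ranked above Sam on 13 ballots, Sam above Maya on 21.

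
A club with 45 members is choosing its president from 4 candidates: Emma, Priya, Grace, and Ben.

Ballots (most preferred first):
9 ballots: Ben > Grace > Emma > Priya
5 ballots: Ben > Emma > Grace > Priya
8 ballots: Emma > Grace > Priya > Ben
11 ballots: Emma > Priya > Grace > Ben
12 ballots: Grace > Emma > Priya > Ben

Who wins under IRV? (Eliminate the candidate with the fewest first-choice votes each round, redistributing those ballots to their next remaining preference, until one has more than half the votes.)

Round 1: Emma 19, Priya 0, Grace 12, Ben 14. Priya eliminated.
Round 2: Emma 19, Grace 12, Ben 14. Grace eliminated.
Round 3: Emma 31, Ben 14. Emma has a majority (≥23).

Emma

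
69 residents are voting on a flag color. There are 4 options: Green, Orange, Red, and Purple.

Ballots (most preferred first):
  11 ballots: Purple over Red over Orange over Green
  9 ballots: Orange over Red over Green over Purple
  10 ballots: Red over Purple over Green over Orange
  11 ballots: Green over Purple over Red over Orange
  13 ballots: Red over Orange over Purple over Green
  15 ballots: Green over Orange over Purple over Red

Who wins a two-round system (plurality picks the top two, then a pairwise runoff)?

Round 1 first-place votes: Green 26, Orange 9, Red 23, Purple 11. Green and Red advance.
Runoff: Green is ranked above Red on 26 ballots, Red above Green on 43.

Red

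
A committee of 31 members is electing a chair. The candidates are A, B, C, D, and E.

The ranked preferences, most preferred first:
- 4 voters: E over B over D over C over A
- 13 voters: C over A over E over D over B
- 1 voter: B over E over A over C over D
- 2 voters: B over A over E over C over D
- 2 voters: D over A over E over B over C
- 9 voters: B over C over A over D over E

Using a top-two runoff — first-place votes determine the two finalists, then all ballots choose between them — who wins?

B

Round 1 first-place votes: A 0, B 12, C 13, D 2, E 4. C and B advance.
Runoff: C is ranked above B on 13 ballots, B above C on 18.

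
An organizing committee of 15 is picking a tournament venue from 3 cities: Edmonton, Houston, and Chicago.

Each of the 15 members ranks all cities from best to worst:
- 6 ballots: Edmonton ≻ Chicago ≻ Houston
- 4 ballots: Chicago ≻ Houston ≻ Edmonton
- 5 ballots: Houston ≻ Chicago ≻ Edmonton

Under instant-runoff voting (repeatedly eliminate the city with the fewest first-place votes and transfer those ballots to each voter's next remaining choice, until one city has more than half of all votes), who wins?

Round 1: Edmonton 6, Houston 5, Chicago 4. Chicago eliminated.
Round 2: Edmonton 6, Houston 9. Houston has a majority (≥8).

Houston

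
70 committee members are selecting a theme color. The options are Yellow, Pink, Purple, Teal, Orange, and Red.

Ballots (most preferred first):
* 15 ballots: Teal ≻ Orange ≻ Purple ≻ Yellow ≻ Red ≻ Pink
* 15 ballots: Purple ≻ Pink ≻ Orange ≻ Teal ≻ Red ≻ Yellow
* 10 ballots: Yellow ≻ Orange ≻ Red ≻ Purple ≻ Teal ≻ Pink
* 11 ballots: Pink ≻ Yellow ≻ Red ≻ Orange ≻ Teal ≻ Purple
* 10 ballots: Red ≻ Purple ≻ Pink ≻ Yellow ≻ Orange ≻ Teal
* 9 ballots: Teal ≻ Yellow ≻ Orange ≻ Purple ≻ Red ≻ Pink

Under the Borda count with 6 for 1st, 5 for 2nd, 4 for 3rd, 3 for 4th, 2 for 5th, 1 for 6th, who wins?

Orange

Yellow: 15×3 + 15×1 + 10×6 + 11×5 + 10×3 + 9×5 = 250
Pink: 15×1 + 15×5 + 10×1 + 11×6 + 10×4 + 9×1 = 215
Purple: 15×4 + 15×6 + 10×3 + 11×1 + 10×5 + 9×3 = 268
Teal: 15×6 + 15×3 + 10×2 + 11×2 + 10×1 + 9×6 = 241
Orange: 15×5 + 15×4 + 10×5 + 11×3 + 10×2 + 9×4 = 274
Red: 15×2 + 15×2 + 10×4 + 11×4 + 10×6 + 9×2 = 222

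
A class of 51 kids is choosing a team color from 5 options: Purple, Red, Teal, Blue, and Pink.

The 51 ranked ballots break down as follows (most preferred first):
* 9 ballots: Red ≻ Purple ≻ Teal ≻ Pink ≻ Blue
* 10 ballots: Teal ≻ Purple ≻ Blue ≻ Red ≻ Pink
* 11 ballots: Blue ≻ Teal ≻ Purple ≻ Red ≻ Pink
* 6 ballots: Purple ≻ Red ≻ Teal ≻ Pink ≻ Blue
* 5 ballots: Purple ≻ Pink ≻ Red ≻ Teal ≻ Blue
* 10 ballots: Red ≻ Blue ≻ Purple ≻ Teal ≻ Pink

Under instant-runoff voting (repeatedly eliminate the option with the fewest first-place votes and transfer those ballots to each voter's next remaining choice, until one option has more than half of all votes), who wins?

Round 1: Purple 11, Red 19, Teal 10, Blue 11, Pink 0. Pink eliminated.
Round 2: Purple 11, Red 19, Teal 10, Blue 11. Teal eliminated.
Round 3: Purple 21, Red 19, Blue 11. Blue eliminated.
Round 4: Purple 32, Red 19. Purple has a majority (≥26).

Purple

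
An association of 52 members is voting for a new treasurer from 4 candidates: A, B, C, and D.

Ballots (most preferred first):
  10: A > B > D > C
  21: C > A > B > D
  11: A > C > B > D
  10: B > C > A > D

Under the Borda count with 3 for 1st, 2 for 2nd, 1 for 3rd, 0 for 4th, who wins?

A: 10×3 + 21×2 + 11×3 + 10×1 = 115
B: 10×2 + 21×1 + 11×1 + 10×3 = 82
C: 10×0 + 21×3 + 11×2 + 10×2 = 105
D: 10×1 + 21×0 + 11×0 + 10×0 = 10

A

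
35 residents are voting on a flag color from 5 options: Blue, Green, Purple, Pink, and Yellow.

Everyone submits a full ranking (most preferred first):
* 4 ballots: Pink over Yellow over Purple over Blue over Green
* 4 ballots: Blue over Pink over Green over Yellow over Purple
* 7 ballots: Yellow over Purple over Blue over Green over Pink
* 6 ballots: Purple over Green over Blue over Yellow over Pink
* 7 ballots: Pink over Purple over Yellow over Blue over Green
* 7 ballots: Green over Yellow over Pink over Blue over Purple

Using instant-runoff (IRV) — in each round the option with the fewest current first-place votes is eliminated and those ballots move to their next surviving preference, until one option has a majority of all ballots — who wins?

Round 1: Blue 4, Green 7, Purple 6, Pink 11, Yellow 7. Blue eliminated.
Round 2: Green 7, Purple 6, Pink 15, Yellow 7. Purple eliminated.
Round 3: Green 13, Pink 15, Yellow 7. Yellow eliminated.
Round 4: Green 20, Pink 15. Green has a majority (≥18).

Green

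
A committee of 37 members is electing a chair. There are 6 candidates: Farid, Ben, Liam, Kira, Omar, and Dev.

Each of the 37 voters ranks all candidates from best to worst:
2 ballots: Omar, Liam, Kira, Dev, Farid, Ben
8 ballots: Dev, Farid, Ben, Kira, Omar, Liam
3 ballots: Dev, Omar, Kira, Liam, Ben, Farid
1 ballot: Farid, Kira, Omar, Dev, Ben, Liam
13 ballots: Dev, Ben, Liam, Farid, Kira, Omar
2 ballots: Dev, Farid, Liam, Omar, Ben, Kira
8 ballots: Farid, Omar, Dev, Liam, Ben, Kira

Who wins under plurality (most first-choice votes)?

First-place votes: Farid 9, Ben 0, Liam 0, Kira 0, Omar 2, Dev 26.

Dev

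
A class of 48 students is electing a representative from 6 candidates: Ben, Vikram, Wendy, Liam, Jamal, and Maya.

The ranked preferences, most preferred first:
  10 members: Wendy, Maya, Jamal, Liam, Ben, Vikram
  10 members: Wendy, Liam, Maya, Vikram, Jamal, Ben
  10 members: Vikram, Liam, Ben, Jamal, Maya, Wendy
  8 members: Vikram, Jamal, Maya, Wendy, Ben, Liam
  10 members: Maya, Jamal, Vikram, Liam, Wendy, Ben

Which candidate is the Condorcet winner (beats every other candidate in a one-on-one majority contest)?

Maya

Maya vs Ben: 38–10
Maya vs Vikram: 30–18
Maya vs Wendy: 28–20
Maya vs Liam: 28–20
Maya vs Jamal: 30–18
Maya beats every other candidate.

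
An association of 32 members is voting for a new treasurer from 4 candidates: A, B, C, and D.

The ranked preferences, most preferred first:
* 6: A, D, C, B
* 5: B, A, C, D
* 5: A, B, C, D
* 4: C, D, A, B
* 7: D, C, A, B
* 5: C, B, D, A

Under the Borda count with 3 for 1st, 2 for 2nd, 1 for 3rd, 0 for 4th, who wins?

A: 6×3 + 5×2 + 5×3 + 4×1 + 7×1 + 5×0 = 54
B: 6×0 + 5×3 + 5×2 + 4×0 + 7×0 + 5×2 = 35
C: 6×1 + 5×1 + 5×1 + 4×3 + 7×2 + 5×3 = 57
D: 6×2 + 5×0 + 5×0 + 4×2 + 7×3 + 5×1 = 46

C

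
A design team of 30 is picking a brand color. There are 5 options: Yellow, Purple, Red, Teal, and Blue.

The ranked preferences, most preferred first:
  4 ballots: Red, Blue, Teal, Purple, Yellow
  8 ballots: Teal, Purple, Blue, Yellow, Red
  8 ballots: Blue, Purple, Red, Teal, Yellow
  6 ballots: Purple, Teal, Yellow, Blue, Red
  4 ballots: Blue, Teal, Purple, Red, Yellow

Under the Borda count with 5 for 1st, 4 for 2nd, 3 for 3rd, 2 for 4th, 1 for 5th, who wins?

Purple

Yellow: 4×1 + 8×2 + 8×1 + 6×3 + 4×1 = 50
Purple: 4×2 + 8×4 + 8×4 + 6×5 + 4×3 = 114
Red: 4×5 + 8×1 + 8×3 + 6×1 + 4×2 = 66
Teal: 4×3 + 8×5 + 8×2 + 6×4 + 4×4 = 108
Blue: 4×4 + 8×3 + 8×5 + 6×2 + 4×5 = 112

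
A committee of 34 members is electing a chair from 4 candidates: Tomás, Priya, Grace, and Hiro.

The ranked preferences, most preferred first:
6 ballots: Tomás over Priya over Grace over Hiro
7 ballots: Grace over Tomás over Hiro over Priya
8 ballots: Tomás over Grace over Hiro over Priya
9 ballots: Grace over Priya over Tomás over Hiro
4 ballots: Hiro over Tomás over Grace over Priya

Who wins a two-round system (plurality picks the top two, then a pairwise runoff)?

Tomás

Round 1 first-place votes: Tomás 14, Priya 0, Grace 16, Hiro 4. Grace and Tomás advance.
Runoff: Grace is ranked above Tomás on 16 ballots, Tomás above Grace on 18.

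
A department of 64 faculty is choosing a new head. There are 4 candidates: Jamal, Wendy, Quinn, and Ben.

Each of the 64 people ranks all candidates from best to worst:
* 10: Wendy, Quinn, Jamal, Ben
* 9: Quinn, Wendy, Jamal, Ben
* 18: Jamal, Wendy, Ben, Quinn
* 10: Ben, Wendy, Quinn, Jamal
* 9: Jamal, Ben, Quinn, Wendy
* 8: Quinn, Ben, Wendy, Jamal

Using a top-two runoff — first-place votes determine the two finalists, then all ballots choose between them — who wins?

Quinn

Round 1 first-place votes: Jamal 27, Wendy 10, Quinn 17, Ben 10. Jamal and Quinn advance.
Runoff: Jamal is ranked above Quinn on 27 ballots, Quinn above Jamal on 37.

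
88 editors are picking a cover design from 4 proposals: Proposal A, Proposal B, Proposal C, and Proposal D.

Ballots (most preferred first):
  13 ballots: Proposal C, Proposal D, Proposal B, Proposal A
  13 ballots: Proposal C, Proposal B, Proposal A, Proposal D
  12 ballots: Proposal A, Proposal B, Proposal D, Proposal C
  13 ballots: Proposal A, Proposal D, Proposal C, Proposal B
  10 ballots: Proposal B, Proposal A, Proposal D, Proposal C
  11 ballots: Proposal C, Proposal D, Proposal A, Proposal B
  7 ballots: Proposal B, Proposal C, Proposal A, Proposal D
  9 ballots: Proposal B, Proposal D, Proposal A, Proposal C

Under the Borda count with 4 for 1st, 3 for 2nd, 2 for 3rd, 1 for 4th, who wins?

Proposal B

Proposal A: 13×1 + 13×2 + 12×4 + 13×4 + 10×3 + 11×2 + 7×2 + 9×2 = 223
Proposal B: 13×2 + 13×3 + 12×3 + 13×1 + 10×4 + 11×1 + 7×4 + 9×4 = 229
Proposal C: 13×4 + 13×4 + 12×1 + 13×2 + 10×1 + 11×4 + 7×3 + 9×1 = 226
Proposal D: 13×3 + 13×1 + 12×2 + 13×3 + 10×2 + 11×3 + 7×1 + 9×3 = 202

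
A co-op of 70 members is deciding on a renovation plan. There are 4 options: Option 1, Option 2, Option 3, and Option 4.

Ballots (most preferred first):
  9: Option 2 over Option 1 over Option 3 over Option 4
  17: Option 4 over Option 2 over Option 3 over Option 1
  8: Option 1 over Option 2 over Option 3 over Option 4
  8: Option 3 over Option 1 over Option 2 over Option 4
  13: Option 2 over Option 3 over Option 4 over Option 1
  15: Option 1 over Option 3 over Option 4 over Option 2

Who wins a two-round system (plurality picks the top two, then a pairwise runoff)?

Round 1 first-place votes: Option 1 23, Option 2 22, Option 3 8, Option 4 17. Option 1 and Option 2 advance.
Runoff: Option 1 is ranked above Option 2 on 31 ballots, Option 2 above Option 1 on 39.

Option 2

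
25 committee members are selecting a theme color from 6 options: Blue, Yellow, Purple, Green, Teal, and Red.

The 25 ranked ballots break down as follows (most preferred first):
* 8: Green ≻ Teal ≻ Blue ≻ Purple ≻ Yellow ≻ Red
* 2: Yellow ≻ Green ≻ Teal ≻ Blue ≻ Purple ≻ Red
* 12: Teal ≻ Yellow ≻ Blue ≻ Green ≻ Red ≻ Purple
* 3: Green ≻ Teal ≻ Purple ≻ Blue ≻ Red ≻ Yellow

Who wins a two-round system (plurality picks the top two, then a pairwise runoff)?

Green

Round 1 first-place votes: Blue 0, Yellow 2, Purple 0, Green 11, Teal 12, Red 0. Teal and Green advance.
Runoff: Teal is ranked above Green on 12 ballots, Green above Teal on 13.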